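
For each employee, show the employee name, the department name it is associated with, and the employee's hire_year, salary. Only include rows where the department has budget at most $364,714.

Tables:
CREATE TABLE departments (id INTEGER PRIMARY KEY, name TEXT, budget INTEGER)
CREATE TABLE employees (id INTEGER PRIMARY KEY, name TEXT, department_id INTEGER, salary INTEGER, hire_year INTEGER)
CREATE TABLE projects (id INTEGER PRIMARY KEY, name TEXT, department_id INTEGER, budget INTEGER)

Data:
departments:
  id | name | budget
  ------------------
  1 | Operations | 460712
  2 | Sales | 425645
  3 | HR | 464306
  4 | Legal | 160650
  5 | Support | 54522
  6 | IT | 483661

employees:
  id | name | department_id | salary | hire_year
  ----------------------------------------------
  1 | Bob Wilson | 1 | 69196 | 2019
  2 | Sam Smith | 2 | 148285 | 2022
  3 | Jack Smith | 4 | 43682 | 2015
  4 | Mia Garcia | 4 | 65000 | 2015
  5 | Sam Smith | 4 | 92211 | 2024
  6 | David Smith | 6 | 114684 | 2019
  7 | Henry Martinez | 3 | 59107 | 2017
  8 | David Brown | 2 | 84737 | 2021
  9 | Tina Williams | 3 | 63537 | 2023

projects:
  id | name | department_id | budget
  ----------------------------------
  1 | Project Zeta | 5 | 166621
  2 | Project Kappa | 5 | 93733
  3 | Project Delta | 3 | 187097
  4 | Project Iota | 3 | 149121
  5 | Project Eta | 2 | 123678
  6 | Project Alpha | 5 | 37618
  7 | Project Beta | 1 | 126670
SELECT c.name, p.name AS department, c.hire_year, c.salary FROM employees c JOIN departments p ON c.department_id = p.id WHERE p.budget <= 364714

Execution result:
name | department | hire_year | salary
Jack Smith | Legal | 2015 | 43682
Mia Garcia | Legal | 2015 | 65000
Sam Smith | Legal | 2024 | 92211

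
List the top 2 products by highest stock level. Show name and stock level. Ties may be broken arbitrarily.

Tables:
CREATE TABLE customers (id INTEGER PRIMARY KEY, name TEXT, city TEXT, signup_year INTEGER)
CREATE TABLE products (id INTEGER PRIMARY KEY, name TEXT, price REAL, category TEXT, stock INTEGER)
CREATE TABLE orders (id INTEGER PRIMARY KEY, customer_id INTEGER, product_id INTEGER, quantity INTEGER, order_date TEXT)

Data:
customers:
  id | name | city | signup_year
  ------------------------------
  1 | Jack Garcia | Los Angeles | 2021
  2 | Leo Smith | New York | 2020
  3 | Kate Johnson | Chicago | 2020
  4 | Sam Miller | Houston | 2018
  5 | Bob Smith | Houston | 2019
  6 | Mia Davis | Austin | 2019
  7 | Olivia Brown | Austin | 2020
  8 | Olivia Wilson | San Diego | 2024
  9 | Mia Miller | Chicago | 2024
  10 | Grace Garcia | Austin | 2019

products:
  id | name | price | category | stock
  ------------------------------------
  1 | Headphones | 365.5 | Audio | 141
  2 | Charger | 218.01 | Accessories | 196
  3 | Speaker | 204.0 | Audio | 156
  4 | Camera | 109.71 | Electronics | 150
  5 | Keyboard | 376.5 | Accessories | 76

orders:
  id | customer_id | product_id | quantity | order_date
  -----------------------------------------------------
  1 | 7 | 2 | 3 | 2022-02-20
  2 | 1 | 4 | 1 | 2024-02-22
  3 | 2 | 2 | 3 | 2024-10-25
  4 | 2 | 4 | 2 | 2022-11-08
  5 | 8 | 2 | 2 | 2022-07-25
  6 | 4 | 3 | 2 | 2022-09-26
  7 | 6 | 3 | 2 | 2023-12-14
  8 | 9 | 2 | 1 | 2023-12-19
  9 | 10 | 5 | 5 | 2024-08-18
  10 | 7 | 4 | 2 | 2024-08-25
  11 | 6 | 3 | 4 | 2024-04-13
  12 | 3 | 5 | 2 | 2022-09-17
SELECT name, stock FROM products ORDER BY stock DESC LIMIT 2

Execution result:
name | stock
Charger | 196
Speaker | 156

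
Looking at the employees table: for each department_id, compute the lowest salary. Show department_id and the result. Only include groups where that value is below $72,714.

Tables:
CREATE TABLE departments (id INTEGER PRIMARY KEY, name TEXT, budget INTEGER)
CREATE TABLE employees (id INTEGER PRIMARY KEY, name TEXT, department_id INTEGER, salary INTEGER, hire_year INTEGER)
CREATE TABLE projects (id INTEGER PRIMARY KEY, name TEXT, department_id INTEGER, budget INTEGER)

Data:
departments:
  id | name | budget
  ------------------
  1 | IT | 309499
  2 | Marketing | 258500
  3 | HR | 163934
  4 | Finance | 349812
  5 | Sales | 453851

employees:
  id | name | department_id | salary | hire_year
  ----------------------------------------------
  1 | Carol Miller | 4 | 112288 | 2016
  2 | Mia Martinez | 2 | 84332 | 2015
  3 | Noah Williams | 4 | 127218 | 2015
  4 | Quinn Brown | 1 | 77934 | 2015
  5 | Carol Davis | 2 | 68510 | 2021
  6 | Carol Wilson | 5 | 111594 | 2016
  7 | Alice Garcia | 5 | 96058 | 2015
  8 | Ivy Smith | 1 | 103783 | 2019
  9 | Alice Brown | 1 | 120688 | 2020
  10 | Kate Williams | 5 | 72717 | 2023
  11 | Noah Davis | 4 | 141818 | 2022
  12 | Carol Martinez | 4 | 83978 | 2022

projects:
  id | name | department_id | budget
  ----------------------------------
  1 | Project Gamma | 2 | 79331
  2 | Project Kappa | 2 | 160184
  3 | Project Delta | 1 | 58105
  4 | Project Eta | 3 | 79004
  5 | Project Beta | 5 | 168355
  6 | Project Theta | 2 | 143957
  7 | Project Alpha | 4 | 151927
SELECT department_id, MIN(salary) AS min_salary FROM employees GROUP BY department_id HAVING MIN(salary) < 72714

Execution result:
department_id | min_salary
2 | 68510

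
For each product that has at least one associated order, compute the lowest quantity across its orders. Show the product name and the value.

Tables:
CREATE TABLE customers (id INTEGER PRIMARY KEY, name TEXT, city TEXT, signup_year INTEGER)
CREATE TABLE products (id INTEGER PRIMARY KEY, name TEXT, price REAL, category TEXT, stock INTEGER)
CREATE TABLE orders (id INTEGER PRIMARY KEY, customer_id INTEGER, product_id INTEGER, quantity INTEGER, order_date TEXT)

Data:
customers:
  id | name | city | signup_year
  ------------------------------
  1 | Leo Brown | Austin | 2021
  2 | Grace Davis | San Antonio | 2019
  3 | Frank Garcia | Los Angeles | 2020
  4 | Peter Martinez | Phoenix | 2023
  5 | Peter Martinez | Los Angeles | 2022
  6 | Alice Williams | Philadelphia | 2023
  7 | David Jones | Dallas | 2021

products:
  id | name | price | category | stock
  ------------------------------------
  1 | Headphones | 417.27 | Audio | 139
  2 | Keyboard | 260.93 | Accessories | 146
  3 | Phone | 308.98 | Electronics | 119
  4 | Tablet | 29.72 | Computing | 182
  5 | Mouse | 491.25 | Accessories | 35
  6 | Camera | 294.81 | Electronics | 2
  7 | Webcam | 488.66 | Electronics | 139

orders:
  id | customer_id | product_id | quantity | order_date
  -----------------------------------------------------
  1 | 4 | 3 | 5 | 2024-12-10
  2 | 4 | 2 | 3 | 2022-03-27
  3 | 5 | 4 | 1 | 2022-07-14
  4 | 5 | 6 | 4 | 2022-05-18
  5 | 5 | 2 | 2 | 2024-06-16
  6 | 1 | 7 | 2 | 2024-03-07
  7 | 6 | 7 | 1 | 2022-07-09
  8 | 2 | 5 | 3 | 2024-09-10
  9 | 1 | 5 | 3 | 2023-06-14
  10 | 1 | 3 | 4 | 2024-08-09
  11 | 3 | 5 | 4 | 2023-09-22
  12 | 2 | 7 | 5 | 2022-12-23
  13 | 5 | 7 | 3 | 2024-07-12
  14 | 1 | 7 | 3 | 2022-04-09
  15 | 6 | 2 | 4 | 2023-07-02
SELECT p.name, MIN(c.quantity) AS min_quantity FROM orders c JOIN products p ON c.product_id = p.id GROUP BY p.id, p.name

Execution result:
name | min_quantity
Keyboard | 2
Phone | 4
Tablet | 1
Mouse | 3
Camera | 4
Webcam | 1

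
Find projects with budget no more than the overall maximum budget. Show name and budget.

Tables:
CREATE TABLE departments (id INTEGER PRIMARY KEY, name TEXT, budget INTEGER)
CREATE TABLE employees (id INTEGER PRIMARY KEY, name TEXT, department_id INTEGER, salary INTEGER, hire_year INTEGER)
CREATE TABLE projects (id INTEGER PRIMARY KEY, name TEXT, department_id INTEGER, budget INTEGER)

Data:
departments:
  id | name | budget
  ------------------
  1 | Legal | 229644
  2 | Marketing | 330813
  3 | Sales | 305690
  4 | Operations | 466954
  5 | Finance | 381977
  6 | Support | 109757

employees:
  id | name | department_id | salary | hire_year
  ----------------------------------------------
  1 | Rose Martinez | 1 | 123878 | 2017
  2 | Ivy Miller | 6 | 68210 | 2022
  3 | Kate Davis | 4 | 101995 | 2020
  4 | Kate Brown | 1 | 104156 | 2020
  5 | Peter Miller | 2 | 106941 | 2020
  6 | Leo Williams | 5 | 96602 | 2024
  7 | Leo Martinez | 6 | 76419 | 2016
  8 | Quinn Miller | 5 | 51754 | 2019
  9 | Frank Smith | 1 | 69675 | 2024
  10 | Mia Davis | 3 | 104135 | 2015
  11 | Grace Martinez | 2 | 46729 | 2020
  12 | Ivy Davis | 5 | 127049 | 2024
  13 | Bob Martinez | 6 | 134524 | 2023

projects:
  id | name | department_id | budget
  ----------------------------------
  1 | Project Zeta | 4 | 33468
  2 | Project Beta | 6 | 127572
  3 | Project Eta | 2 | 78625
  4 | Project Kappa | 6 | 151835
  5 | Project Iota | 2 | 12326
SELECT name, budget FROM projects WHERE budget <= (SELECT MAX(budget) FROM projects)

Execution result:
name | budget
Project Zeta | 33468
Project Beta | 127572
Project Eta | 78625
Project Kappa | 151835
Project Iota | 12326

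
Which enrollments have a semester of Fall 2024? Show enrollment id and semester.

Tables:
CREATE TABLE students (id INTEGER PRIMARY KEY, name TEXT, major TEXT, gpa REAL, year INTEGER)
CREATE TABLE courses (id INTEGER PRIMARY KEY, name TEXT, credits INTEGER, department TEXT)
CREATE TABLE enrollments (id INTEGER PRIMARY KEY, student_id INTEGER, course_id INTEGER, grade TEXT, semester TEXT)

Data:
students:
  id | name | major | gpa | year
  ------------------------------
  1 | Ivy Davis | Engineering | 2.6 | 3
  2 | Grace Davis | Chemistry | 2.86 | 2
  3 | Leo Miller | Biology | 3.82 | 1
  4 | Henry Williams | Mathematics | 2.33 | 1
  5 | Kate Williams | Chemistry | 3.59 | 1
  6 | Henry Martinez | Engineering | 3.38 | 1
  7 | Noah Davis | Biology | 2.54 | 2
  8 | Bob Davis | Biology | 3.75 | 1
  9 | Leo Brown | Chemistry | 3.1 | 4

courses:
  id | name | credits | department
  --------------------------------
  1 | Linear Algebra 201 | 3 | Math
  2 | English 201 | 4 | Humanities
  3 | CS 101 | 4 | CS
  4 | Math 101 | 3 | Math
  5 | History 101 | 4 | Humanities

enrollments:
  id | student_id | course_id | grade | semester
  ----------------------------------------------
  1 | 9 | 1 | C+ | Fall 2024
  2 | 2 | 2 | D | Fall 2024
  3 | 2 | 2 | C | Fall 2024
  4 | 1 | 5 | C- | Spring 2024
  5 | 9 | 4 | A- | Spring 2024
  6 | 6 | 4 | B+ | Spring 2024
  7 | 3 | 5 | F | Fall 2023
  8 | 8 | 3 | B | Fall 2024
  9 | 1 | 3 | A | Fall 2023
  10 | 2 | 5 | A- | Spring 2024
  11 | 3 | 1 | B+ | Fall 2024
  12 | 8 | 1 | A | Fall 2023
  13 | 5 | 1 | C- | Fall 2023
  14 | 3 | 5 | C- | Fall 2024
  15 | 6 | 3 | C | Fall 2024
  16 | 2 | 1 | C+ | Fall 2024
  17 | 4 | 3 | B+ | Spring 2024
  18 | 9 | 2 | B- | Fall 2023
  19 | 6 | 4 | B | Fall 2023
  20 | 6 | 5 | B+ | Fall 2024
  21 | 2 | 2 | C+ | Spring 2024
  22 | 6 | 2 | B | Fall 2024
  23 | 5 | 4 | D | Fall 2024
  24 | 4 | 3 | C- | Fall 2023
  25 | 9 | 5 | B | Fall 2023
SELECT id, semester FROM enrollments WHERE semester = 'Fall 2024'

Execution result:
id | semester
1 | Fall 2024
2 | Fall 2024
3 | Fall 2024
8 | Fall 2024
11 | Fall 2024
14 | Fall 2024
15 | Fall 2024
16 | Fall 2024
20 | Fall 2024
22 | Fall 2024
23 | Fall 2024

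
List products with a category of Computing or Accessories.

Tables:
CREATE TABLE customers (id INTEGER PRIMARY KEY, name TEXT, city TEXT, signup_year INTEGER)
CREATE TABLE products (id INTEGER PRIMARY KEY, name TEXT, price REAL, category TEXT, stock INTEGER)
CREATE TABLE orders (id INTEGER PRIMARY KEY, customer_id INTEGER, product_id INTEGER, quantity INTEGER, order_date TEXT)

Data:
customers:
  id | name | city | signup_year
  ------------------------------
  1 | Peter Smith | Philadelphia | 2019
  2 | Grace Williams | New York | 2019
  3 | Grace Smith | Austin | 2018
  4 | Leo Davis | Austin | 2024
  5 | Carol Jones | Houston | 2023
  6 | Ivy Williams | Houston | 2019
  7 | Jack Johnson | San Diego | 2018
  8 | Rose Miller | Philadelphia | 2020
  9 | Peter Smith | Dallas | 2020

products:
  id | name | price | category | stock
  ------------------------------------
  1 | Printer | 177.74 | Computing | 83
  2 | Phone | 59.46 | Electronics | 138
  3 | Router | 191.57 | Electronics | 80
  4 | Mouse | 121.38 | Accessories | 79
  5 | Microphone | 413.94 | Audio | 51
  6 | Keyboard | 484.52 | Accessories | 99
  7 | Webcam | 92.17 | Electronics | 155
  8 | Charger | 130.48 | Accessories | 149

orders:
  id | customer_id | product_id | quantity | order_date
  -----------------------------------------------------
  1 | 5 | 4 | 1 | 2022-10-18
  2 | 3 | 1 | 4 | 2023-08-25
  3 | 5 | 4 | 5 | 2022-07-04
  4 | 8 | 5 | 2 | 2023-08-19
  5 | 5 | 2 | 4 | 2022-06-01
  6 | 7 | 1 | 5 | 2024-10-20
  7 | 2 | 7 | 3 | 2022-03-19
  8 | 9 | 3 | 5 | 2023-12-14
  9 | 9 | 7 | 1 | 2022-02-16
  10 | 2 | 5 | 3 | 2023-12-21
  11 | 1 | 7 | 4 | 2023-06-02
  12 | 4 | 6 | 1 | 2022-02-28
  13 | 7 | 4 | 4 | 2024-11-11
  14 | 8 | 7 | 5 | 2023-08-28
SELECT name, category FROM products WHERE category IN ('Computing', 'Accessories')

Execution result:
name | category
Printer | Computing
Mouse | Accessories
Keyboard | Accessories
Charger | Accessories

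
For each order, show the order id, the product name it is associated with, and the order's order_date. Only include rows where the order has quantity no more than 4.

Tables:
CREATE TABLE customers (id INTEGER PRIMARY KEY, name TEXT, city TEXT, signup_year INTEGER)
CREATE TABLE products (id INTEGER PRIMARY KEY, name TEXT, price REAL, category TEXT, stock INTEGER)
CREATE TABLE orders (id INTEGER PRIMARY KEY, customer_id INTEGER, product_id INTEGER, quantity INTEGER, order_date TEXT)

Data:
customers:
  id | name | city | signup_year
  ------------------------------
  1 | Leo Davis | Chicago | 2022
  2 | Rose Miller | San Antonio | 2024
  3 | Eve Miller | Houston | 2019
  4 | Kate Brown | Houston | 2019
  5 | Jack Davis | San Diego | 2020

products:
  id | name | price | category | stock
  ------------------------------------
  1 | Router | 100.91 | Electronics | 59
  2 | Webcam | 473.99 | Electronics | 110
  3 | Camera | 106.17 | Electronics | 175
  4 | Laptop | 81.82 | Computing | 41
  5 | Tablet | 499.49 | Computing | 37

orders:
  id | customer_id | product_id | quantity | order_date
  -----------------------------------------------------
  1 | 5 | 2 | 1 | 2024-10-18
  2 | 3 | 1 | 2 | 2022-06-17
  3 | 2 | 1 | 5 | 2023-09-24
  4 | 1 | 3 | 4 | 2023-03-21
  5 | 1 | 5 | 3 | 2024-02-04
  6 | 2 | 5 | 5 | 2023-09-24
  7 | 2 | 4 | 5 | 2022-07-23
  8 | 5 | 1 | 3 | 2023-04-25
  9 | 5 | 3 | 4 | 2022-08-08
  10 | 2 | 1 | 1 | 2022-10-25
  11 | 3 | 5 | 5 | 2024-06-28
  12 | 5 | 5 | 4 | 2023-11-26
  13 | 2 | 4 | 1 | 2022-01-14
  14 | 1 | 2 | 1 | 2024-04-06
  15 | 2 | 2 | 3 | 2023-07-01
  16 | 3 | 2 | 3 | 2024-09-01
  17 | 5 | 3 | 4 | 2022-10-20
SELECT c.id, p.name AS product, c.order_date FROM orders c JOIN products p ON c.product_id = p.id WHERE c.quantity <= 4

Execution result:
id | product | order_date
1 | Webcam | 2024-10-18
2 | Router | 2022-06-17
4 | Camera | 2023-03-21
5 | Tablet | 2024-02-04
8 | Router | 2023-04-25
9 | Camera | 2022-08-08
10 | Router | 2022-10-25
12 | Tablet | 2023-11-26
13 | Laptop | 2022-01-14
14 | Webcam | 2024-04-06
15 | Webcam | 2023-07-01
16 | Webcam | 2024-09-01
17 | Camera | 2022-10-20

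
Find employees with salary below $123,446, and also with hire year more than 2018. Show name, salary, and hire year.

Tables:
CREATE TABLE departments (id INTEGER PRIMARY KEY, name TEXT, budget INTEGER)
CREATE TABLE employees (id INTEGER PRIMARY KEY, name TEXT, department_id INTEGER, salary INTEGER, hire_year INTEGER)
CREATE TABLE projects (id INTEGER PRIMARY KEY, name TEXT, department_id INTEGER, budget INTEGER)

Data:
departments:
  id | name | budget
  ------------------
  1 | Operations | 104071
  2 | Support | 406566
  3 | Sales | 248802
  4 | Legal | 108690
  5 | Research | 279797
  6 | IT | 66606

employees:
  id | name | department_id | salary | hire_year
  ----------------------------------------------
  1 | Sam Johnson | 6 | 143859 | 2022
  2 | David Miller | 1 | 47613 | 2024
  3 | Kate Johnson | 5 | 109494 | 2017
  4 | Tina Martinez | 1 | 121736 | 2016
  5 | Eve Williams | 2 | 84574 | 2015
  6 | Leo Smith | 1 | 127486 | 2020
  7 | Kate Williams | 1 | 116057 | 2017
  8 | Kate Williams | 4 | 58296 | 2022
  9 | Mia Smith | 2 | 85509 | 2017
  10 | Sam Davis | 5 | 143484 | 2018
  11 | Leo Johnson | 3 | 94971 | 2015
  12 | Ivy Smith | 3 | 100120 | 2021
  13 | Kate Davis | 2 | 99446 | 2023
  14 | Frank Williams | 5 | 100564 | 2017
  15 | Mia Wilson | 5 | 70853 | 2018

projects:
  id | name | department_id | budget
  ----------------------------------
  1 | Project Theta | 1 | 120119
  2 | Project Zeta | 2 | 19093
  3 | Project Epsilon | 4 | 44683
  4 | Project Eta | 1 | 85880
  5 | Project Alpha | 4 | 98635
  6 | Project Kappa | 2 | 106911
SELECT name, salary, hire_year FROM employees WHERE salary < 123446 AND hire_year > 2018

Execution result:
name | salary | hire_year
David Miller | 47613 | 2024
Kate Williams | 58296 | 2022
Ivy Smith | 100120 | 2021
Kate Davis | 99446 | 2023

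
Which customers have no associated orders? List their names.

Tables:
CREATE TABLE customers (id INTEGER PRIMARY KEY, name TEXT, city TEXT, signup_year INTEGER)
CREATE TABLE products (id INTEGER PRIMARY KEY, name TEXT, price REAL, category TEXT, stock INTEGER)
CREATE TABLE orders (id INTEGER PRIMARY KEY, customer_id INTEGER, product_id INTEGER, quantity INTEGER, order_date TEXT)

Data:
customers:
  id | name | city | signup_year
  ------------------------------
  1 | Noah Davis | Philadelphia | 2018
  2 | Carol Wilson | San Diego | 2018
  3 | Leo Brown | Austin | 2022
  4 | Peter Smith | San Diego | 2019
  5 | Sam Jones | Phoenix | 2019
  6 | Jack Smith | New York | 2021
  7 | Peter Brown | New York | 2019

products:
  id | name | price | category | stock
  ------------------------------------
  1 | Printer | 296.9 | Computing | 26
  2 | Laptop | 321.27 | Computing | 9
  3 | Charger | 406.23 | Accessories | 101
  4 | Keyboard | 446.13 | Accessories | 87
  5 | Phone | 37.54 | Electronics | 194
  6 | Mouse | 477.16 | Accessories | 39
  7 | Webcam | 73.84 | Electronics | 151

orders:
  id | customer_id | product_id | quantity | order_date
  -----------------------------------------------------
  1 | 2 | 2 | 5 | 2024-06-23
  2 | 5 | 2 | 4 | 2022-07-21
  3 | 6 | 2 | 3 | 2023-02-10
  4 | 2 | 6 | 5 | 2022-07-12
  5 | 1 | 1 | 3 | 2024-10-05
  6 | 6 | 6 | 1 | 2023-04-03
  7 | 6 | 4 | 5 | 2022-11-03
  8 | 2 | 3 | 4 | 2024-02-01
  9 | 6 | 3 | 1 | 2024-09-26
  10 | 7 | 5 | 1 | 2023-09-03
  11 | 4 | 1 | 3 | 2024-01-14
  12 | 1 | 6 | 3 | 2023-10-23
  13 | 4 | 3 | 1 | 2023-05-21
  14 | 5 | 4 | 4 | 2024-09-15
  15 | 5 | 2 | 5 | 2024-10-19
SELECT p.name FROM customers p LEFT JOIN orders c ON c.customer_id = p.id WHERE c.id IS NULL

Execution result:
Leo Brown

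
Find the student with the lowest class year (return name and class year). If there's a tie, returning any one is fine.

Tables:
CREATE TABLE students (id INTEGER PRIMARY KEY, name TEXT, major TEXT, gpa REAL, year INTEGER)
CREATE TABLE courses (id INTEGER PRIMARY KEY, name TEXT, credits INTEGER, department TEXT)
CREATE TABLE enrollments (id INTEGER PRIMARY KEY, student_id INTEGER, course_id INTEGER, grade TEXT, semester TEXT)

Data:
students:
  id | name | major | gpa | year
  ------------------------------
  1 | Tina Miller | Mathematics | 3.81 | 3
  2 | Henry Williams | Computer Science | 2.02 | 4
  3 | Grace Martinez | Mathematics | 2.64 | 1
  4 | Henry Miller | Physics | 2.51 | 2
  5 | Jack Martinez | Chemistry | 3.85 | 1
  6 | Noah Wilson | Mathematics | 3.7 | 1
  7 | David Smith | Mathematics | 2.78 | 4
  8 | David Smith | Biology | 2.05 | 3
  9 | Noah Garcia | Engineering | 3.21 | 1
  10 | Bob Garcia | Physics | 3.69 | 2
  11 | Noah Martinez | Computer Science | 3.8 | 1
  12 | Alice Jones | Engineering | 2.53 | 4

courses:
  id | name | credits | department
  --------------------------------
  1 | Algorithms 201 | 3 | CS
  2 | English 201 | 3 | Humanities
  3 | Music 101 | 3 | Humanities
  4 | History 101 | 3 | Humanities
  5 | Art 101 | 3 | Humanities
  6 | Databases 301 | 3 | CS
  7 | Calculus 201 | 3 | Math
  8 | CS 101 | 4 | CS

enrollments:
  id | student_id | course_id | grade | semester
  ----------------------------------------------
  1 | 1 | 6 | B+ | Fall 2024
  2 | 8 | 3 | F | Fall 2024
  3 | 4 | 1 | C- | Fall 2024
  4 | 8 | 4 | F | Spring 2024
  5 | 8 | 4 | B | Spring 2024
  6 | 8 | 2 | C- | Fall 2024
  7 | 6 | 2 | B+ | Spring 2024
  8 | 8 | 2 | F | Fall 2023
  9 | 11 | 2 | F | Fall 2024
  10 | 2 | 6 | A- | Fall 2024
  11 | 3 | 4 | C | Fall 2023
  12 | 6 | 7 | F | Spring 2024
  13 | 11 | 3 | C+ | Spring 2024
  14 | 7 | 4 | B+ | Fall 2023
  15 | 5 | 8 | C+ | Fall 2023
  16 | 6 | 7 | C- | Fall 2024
SELECT name, year FROM students ORDER BY year ASC LIMIT 1

Execution result:
name | year
Grace Martinez | 1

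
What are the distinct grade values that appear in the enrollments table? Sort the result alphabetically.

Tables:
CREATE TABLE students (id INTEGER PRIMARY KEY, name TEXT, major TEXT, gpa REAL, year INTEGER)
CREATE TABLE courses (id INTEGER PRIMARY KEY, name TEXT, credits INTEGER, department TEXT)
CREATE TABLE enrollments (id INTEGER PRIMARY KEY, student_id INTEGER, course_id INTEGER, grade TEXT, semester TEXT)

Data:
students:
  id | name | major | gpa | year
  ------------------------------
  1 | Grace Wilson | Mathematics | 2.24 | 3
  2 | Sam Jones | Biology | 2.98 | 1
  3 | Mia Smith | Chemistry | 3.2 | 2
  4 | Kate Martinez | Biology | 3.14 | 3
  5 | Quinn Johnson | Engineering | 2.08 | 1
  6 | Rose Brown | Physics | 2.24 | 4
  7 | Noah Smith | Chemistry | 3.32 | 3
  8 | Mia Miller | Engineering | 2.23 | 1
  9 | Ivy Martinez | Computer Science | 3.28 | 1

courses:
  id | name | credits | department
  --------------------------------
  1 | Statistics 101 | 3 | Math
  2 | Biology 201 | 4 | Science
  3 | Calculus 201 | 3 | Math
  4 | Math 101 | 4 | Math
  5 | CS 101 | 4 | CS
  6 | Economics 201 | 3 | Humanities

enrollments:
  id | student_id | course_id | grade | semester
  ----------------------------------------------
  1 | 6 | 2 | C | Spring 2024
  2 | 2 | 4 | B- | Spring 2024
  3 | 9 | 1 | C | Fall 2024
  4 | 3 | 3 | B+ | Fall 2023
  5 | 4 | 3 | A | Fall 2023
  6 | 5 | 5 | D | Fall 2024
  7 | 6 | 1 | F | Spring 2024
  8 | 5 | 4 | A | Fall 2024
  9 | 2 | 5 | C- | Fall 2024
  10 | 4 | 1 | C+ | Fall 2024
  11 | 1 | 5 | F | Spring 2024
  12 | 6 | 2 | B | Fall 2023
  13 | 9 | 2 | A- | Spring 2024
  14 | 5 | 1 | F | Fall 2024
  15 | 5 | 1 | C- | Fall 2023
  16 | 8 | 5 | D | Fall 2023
SELECT DISTINCT grade FROM enrollments ORDER BY grade

Execution result:
grade
A
A-
B
B+
B-
C
C+
C-
D
F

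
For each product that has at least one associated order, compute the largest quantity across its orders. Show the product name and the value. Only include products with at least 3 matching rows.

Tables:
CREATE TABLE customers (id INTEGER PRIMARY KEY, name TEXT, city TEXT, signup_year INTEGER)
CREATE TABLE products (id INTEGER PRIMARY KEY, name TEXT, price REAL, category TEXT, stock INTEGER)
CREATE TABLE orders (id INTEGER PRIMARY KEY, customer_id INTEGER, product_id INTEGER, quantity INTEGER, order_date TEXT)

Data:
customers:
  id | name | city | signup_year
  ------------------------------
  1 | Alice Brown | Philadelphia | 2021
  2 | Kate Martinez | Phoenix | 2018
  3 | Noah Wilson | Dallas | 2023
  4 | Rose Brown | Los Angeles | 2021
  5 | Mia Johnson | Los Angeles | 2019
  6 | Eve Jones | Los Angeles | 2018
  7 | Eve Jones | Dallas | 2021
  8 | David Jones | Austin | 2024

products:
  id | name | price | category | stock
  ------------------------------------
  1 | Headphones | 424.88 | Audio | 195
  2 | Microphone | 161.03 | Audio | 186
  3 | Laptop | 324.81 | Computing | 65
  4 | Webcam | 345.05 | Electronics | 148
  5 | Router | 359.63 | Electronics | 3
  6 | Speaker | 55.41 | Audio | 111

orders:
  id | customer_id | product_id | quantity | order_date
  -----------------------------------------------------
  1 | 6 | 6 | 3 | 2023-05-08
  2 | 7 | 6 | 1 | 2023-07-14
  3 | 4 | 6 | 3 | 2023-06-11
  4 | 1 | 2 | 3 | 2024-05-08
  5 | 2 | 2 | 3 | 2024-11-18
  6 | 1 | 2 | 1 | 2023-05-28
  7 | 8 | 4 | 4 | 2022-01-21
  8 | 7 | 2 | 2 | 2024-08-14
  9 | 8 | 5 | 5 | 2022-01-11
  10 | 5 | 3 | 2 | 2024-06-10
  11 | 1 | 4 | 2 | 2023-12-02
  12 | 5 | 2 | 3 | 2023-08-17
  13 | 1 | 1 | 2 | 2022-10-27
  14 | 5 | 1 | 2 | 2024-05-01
SELECT p.name, MAX(c.quantity) AS max_quantity FROM orders c JOIN products p ON c.product_id = p.id GROUP BY p.id, p.name HAVING COUNT(*) >= 3

Execution result:
name | max_quantity
Microphone | 3
Speaker | 3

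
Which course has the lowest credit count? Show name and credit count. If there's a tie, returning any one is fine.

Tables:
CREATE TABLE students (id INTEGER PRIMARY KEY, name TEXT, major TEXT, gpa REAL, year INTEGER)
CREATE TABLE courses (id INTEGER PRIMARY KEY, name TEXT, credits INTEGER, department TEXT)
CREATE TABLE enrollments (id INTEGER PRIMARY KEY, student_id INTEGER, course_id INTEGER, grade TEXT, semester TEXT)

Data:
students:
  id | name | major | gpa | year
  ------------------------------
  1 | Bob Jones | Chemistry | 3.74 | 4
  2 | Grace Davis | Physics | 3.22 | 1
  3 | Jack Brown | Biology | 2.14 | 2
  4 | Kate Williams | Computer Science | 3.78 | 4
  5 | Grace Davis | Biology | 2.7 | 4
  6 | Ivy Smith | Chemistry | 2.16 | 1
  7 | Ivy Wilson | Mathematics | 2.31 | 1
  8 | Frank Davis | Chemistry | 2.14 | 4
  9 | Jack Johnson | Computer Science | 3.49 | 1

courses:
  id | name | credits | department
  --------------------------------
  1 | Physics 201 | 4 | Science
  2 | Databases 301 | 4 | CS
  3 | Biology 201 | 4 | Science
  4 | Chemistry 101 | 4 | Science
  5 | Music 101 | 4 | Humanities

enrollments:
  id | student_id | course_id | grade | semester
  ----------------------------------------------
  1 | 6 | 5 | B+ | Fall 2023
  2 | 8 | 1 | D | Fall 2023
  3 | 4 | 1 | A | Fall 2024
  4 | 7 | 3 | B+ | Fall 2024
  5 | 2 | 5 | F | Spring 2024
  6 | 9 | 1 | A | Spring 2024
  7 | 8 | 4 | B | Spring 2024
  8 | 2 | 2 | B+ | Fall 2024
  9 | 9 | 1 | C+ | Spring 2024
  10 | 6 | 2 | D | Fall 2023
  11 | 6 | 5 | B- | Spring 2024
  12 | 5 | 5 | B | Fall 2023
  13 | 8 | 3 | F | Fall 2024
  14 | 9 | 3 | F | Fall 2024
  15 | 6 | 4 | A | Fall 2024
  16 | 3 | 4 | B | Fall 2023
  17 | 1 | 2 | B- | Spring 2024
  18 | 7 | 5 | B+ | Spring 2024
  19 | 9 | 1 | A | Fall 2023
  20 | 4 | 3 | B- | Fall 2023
SELECT name, credits FROM courses ORDER BY credits ASC LIMIT 1

Execution result:
name | credits
Physics 201 | 4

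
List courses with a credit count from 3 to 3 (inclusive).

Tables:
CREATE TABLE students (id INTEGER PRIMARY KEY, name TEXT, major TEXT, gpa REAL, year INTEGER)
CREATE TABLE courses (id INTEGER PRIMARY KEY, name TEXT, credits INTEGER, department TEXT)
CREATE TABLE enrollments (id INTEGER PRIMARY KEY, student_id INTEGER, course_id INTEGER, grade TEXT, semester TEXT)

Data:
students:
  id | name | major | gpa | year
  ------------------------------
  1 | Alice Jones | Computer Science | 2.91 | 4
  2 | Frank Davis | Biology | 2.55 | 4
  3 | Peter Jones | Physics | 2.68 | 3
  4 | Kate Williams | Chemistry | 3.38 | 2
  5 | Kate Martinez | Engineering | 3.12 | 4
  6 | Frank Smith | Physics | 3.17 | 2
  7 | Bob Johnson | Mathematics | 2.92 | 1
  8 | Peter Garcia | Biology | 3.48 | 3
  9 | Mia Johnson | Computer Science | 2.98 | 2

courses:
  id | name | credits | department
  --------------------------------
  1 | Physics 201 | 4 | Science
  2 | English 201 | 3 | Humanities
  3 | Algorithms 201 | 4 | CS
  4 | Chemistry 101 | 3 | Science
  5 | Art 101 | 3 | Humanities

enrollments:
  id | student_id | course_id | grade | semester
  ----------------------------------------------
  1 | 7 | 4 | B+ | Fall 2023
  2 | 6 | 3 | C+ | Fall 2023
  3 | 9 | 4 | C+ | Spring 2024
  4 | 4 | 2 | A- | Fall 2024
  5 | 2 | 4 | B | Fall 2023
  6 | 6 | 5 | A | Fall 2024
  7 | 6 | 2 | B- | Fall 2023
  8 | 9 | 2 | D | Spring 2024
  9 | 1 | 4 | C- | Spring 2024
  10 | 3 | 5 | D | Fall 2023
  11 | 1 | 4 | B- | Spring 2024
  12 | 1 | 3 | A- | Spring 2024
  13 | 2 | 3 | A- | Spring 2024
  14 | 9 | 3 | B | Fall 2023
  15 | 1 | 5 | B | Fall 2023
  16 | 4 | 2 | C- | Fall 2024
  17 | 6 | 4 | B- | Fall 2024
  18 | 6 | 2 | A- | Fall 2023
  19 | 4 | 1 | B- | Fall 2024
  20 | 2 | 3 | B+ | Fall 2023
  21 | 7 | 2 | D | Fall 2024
SELECT name, credits FROM courses WHERE credits BETWEEN 3 AND 3

Execution result:
name | credits
English 201 | 3
Chemistry 101 | 3
Art 101 | 3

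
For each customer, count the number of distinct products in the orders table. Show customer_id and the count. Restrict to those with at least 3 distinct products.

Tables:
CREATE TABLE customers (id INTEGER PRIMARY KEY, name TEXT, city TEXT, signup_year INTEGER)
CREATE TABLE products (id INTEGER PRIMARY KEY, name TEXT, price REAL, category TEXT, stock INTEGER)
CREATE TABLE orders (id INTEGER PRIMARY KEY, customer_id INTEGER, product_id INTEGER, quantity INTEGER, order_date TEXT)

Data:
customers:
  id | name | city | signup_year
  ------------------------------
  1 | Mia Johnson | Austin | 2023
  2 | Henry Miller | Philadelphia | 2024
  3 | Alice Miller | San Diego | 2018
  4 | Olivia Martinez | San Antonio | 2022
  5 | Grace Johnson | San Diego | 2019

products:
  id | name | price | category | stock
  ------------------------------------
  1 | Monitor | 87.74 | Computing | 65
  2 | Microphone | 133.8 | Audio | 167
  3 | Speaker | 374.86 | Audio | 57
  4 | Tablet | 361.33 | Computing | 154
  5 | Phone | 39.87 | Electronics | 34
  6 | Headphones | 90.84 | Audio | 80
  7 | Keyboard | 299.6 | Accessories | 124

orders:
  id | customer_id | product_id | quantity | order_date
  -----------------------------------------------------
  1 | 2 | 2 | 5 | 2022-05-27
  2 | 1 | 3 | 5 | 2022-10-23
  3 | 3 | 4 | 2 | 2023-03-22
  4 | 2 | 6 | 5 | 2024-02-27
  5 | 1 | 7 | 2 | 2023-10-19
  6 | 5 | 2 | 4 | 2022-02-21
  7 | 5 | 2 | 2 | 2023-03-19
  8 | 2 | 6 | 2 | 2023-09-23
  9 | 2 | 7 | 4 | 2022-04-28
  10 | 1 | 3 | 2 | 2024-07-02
SELECT customer_id, COUNT(DISTINCT product_id) AS distinct_product_count FROM orders GROUP BY customer_id HAVING COUNT(DISTINCT product_id) >= 3

Execution result:
customer_id | distinct_product_count
2 | 3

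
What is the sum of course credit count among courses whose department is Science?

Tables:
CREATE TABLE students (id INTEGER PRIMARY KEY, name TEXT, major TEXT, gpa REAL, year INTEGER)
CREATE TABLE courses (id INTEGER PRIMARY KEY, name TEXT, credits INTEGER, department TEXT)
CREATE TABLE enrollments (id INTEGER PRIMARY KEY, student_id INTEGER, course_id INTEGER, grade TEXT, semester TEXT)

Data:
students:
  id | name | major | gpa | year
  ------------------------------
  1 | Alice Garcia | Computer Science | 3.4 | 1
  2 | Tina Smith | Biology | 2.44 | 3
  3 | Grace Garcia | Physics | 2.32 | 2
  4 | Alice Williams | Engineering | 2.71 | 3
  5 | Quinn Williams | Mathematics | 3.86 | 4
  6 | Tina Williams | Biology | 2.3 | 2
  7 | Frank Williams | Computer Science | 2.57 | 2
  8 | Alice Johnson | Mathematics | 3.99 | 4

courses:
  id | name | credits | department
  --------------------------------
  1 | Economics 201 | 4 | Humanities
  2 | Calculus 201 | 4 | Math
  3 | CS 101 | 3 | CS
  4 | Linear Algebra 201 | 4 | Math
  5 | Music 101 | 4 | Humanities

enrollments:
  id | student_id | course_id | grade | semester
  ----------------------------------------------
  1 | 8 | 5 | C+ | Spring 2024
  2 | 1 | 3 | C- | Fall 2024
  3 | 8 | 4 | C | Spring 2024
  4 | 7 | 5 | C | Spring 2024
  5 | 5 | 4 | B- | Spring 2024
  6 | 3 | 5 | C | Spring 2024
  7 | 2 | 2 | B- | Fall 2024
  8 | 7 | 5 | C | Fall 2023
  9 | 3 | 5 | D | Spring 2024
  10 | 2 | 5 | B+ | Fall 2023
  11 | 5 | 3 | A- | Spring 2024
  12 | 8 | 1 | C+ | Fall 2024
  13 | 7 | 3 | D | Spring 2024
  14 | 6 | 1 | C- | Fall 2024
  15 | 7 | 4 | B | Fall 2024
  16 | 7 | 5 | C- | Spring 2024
SELECT SUM(credits) FROM courses WHERE department = 'Science'

Execution result:
NULL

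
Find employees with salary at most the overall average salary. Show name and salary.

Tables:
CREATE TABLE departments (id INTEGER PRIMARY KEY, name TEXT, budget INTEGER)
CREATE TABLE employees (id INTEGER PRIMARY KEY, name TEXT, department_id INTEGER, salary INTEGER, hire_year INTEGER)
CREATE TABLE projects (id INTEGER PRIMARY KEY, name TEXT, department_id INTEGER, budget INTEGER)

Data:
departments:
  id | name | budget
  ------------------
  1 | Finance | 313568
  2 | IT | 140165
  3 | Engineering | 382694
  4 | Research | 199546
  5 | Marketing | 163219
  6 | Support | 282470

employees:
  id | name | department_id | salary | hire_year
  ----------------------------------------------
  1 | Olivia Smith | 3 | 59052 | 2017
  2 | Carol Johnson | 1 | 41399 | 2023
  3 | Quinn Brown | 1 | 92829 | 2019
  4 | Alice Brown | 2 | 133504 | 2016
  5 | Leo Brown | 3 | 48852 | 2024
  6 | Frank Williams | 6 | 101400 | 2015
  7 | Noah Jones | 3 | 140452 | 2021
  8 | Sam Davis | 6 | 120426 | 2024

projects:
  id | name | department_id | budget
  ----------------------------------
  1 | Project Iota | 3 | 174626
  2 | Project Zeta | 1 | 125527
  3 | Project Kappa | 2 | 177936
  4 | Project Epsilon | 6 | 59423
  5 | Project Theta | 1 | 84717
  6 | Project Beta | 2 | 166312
SELECT name, salary FROM employees WHERE salary <= (SELECT AVG(salary) FROM employees)

Execution result:
name | salary
Olivia Smith | 59052
Carol Johnson | 41399
Leo Brown | 48852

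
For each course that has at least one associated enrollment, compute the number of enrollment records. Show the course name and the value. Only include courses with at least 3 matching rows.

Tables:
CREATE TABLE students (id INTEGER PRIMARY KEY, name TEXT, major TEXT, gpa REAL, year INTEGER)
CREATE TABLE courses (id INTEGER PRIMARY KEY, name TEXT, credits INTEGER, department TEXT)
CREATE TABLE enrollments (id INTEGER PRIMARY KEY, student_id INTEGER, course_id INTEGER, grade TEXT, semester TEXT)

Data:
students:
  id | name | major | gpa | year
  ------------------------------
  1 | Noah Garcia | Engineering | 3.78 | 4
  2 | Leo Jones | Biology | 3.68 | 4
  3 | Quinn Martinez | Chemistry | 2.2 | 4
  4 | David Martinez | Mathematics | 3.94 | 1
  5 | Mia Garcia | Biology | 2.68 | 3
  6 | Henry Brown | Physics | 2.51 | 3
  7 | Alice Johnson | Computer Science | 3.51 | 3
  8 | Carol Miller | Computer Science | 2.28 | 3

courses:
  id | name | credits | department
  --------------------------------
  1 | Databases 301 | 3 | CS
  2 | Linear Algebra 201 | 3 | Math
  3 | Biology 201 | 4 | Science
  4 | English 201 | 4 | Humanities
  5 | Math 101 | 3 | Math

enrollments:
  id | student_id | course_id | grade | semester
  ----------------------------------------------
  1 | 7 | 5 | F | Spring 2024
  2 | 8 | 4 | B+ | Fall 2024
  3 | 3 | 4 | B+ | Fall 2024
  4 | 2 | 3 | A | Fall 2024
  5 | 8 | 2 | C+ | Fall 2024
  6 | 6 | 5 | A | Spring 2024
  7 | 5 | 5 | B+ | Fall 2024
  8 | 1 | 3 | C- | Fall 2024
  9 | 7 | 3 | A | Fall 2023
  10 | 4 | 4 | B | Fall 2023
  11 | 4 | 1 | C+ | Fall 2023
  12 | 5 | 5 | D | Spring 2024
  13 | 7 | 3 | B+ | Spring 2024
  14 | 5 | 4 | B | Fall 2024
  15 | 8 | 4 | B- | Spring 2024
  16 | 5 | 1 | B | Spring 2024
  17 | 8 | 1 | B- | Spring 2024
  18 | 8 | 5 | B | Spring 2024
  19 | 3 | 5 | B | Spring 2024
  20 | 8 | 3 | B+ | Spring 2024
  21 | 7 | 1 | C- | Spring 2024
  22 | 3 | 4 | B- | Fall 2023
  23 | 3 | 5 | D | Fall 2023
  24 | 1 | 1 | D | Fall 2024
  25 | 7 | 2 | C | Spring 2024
SELECT p.name, COUNT(*) AS n FROM enrollments c JOIN courses p ON c.course_id = p.id GROUP BY p.id, p.name HAVING COUNT(*) >= 3

Execution result:
name | n
Databases 301 | 5
Biology 201 | 5
English 201 | 6
Math 101 | 7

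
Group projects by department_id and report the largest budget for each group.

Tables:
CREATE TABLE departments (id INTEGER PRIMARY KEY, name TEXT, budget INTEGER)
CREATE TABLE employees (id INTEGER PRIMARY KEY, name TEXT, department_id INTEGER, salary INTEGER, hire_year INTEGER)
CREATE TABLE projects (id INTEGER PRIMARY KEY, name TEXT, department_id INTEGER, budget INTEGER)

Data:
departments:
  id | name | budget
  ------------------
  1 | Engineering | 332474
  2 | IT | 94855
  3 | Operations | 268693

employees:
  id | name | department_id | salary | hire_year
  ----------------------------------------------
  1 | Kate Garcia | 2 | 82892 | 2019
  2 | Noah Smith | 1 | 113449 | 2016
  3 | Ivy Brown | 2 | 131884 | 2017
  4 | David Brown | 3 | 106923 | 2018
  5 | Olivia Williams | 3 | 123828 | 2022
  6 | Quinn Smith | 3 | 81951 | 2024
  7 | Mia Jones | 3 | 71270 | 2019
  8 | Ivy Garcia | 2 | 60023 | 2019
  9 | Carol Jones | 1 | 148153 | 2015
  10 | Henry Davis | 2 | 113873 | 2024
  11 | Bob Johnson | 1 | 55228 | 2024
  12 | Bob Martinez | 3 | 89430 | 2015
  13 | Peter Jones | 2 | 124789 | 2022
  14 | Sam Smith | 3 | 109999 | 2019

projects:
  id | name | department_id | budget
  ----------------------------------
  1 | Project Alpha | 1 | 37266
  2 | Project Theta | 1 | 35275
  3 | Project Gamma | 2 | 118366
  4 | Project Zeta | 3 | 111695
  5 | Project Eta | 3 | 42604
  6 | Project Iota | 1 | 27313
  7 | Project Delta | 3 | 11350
SELECT department_id, MAX(budget) AS max_budget FROM projects GROUP BY department_id

Execution result:
department_id | max_budget
1 | 37266
2 | 118366
3 | 111695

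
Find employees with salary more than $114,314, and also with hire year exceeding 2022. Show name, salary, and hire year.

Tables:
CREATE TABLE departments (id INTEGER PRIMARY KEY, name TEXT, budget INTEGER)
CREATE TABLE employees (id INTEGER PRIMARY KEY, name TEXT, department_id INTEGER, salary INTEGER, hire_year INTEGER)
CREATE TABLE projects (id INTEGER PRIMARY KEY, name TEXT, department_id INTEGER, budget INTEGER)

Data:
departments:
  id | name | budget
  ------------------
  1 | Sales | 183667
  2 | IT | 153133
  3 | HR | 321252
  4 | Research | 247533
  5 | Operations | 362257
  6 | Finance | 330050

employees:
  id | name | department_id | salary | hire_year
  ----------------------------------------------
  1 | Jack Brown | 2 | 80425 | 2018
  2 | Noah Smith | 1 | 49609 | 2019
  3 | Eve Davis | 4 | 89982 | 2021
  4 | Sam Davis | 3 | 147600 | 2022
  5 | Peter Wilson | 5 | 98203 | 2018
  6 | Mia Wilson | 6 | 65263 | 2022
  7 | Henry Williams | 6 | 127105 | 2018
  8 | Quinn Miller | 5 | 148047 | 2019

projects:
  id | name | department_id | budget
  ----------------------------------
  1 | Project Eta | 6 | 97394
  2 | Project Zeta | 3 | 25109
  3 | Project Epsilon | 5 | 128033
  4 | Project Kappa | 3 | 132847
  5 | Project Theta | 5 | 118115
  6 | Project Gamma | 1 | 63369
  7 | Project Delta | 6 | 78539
SELECT name, salary, hire_year FROM employees WHERE salary > 114314 AND hire_year > 2022

Execution result:
(no rows)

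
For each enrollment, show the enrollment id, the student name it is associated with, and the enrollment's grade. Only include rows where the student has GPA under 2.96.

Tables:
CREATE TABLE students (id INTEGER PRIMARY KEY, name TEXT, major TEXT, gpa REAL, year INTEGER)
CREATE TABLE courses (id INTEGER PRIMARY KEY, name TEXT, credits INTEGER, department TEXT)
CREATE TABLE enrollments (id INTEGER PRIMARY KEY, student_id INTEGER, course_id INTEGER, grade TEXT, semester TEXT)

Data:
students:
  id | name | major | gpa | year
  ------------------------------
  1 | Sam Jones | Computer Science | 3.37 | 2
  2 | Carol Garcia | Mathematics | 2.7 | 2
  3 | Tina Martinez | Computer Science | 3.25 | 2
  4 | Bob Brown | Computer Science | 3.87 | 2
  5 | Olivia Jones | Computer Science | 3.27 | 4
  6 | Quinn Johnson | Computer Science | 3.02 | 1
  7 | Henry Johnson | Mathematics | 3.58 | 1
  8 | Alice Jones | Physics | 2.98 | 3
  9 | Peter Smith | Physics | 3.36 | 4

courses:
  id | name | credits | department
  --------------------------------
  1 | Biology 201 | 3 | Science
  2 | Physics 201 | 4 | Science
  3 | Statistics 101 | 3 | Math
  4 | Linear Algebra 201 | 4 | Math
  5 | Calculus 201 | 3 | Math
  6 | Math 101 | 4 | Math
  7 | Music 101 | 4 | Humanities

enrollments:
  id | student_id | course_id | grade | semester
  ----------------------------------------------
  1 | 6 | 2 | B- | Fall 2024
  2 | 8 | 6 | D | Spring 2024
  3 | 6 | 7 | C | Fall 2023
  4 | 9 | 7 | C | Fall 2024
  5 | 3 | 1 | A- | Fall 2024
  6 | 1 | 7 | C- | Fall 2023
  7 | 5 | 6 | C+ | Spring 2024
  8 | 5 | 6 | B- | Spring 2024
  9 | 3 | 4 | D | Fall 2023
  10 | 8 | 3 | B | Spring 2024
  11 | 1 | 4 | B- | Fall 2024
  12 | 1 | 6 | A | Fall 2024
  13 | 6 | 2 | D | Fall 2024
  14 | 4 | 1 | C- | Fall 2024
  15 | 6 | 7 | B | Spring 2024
SELECT c.id, p.name AS student, c.grade FROM enrollments c JOIN students p ON c.student_id = p.id WHERE p.gpa < 2.96

Execution result:
(no rows)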